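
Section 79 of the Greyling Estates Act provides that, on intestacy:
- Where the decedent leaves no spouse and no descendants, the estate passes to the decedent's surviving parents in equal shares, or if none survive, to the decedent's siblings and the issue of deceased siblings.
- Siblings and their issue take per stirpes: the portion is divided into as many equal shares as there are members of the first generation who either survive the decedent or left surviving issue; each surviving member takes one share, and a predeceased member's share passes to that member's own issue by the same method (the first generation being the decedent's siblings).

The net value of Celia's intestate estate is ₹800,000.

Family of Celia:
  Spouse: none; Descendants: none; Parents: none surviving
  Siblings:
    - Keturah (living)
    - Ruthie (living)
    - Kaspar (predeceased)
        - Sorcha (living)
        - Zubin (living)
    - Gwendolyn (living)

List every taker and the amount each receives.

Keturah: ₹200,000; Ruthie: ₹200,000; Sorcha: ₹100,000; Zubin: ₹100,000; Gwendolyn: ₹200,000

The entire ₹800,000 passes to the siblings and their issue.
That amount (₹800,000) is divided into 4 shares of ₹200,000: Keturah, Ruthie, and Gwendolyn each take ₹200,000; Kaspar's ₹200,000 share passes to Kaspar's issue.
Kaspar's share (₹200,000) is divided into 2 shares of ₹100,000: Sorcha and Zubin each take ₹100,000.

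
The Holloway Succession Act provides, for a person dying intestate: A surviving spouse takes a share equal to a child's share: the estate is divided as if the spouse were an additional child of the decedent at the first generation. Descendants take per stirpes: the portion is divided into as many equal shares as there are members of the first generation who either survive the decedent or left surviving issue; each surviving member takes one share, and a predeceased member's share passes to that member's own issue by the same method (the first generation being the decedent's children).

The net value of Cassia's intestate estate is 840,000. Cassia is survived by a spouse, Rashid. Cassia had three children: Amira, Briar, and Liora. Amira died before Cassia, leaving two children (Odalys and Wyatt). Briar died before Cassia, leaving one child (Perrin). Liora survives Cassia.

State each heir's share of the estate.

The spouse counts as an additional share at the children's level, so there are 4 primary shares of 210,000. Rashid takes one such share (210,000).
The children's combined portion (630,000) is divided into 3 shares of 210,000: Liora takes 210,000; Amira's 210,000 share passes to Amira's issue; Briar's 210,000 share passes to Briar's issue.
Amira's share (210,000) is divided into 2 shares of 105,000: Odalys and Wyatt each take 105,000.
Briar's share (210,000) passes entirely to Perrin.

Rashid: 210,000; Odalys: 105,000; Wyatt: 105,000; Perrin: 210,000; Liora: 210,000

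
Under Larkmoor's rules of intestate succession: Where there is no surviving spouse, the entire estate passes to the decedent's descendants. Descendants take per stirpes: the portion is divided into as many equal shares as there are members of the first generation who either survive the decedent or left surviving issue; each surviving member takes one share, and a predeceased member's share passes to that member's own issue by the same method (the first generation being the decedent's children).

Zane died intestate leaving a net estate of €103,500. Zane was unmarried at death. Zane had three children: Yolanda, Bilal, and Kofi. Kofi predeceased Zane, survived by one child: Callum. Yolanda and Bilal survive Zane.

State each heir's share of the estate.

Yolanda: €34,500; Bilal: €34,500; Callum: €34,500

The entire €103,500 passes to the descendants.
That amount (€103,500) is divided into 3 shares of €34,500: Yolanda and Bilal each take €34,500; Kofi's €34,500 share passes to Kofi's issue.
Kofi's share (€34,500) passes entirely to Callum.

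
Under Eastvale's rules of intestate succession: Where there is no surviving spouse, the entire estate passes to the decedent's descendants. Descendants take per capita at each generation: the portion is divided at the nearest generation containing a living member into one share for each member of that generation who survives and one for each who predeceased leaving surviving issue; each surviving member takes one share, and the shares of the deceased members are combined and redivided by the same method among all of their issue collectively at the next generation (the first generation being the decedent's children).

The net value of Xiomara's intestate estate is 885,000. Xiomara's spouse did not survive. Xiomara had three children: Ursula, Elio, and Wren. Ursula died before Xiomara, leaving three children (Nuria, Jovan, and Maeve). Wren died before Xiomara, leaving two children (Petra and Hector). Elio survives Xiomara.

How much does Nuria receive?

The entire 885,000 passes to the descendants.
That amount (885,000) is divided at the children's generation into 3 shares of 295,000. Elio takes 295,000. The 2 shares of the deceased (Ursula and Wren) are combined into a pool of 590,000.
That pool (590,000) is divided at the grandchildren's generation equally among Nuria, Jovan, Maeve, Petra, and Hector: 118,000 each.

Nuria receives 118,000.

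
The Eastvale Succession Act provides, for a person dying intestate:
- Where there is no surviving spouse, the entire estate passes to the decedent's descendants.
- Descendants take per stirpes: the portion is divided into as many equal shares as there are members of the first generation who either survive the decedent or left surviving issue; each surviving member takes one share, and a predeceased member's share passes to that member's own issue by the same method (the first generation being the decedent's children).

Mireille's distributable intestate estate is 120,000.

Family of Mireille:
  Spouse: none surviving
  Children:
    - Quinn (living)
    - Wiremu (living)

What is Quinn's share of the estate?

The entire 120,000 passes to the descendants.
That amount (120,000) is divided into 2 shares of 60,000: Quinn and Wiremu each take 60,000.

Quinn receives 60,000.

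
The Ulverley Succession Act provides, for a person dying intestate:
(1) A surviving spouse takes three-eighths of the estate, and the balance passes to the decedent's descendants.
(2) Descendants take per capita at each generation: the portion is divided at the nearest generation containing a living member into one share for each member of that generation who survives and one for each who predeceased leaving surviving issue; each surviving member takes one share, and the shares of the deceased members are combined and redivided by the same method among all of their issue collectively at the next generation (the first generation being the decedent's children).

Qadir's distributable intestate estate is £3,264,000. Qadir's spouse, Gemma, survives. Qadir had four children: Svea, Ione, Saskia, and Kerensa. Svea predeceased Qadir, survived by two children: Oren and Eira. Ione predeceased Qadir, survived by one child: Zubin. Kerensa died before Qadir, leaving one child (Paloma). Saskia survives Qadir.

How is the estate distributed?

Gemma takes three-eighths of £3,264,000 = £1,224,000. The remaining £2,040,000 passes to the descendants.
The descendants' portion (£2,040,000) is divided at the children's generation into 4 shares of £510,000. Saskia takes £510,000. The 3 shares of the deceased (Svea, Ione, and Kerensa) are combined into a pool of £1,530,000.
That pool (£1,530,000) is divided at the grandchildren's generation equally among Oren, Eira, Zubin, and Paloma: £382,500 each.

Gemma: £1,224,000; Oren: £382,500; Eira: £382,500; Zubin: £382,500; Saskia: £510,000; Paloma: £382,500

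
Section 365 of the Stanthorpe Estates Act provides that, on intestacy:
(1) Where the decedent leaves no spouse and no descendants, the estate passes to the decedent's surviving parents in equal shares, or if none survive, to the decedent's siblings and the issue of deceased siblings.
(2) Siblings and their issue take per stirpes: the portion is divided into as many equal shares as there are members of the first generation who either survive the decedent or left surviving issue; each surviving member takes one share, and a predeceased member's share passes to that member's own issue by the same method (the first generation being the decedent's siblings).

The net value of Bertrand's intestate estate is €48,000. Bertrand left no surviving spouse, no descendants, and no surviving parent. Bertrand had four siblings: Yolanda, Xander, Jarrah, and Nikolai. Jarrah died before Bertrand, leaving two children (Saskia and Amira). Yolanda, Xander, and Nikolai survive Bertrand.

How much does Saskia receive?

The entire €48,000 passes to the siblings and their issue.
That amount (€48,000) is divided into 4 shares of €12,000: Yolanda, Xander, and Nikolai each take €12,000; Jarrah's €12,000 share passes to Jarrah's issue.
Jarrah's share (€12,000) is divided into 2 shares of €6,000: Saskia and Amira each take €6,000.

Saskia receives €6,000.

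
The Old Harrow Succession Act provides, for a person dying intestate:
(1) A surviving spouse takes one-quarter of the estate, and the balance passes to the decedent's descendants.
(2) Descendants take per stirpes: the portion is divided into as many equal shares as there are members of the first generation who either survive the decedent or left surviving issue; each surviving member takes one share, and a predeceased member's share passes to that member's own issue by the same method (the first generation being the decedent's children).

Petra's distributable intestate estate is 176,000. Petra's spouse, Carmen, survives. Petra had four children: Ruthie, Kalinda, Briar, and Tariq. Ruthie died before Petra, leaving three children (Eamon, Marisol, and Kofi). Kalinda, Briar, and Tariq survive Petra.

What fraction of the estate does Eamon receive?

Carmen takes one-quarter of 176,000 = 44,000. The remaining 132,000 passes to the descendants.
The descendants' portion (132,000) is divided into 4 shares of 33,000: Kalinda, Briar, and Tariq each take 33,000; Ruthie's 33,000 share passes to Ruthie's issue.
Ruthie's share (33,000) is divided into 3 shares of 11,000: Eamon, Marisol, and Kofi each take 11,000.

Eamon receives 1/16 of the estate.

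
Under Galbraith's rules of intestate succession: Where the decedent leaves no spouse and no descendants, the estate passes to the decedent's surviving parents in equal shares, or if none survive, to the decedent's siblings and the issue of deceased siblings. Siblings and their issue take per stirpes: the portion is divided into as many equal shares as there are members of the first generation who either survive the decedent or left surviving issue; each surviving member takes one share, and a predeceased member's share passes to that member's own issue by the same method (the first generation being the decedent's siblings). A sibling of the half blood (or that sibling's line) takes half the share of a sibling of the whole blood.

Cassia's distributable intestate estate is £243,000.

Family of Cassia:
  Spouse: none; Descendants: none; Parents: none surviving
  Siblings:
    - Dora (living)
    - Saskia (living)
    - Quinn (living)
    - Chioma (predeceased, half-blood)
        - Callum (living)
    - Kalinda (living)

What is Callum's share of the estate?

The entire £243,000 passes to the siblings and their issue.
Counting each half-blood sibling's line as half a unit, there are 9/2 units in £243,000, so one unit is £54,000. Whole-blood lines (Dora, Saskia, Quinn, and Kalinda) take £54,000 each; half-blood lines (Chioma) take £27,000 each.
Chioma's share (£27,000) passes entirely to Callum.

Callum receives £27,000.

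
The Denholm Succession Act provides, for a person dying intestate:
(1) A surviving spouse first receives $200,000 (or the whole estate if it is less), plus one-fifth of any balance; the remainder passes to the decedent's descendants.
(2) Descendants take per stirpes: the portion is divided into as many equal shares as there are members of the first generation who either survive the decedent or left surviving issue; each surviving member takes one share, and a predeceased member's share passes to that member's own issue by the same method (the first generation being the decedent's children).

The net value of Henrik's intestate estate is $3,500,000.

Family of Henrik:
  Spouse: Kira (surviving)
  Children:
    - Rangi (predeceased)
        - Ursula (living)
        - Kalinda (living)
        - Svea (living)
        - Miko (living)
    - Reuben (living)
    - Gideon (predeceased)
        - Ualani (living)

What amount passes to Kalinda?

Kira first takes $200,000, leaving a balance of $3,300,000. Kira then takes one-fifth of the balance ($660,000), for a total of $860,000. The remaining $2,640,000 passes to the descendants.
The descendants' portion ($2,640,000) is divided into 3 shares of $880,000: Reuben takes $880,000; Rangi's $880,000 share passes to Rangi's issue; Gideon's $880,000 share passes to Gideon's issue.
Rangi's share ($880,000) is divided into 4 shares of $220,000: Ursula, Kalinda, Svea, and Miko each take $220,000.
Gideon's share ($880,000) passes entirely to Ualani.

Kalinda receives $220,000.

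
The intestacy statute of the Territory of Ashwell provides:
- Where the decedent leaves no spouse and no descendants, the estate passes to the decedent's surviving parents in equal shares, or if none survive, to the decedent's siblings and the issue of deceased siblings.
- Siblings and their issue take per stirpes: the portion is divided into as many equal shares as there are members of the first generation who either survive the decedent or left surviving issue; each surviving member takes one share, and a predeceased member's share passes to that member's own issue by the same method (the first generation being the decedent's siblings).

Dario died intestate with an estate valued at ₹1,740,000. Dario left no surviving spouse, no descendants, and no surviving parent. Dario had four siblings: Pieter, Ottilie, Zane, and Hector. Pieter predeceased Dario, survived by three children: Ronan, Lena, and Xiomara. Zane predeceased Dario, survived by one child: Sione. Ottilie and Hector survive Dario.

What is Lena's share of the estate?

Lena receives ₹145,000.

The entire ₹1,740,000 passes to the siblings and their issue.
That amount (₹1,740,000) is divided into 4 shares of ₹435,000: Ottilie and Hector each take ₹435,000; Pieter's ₹435,000 share passes to Pieter's issue; Zane's ₹435,000 share passes to Zane's issue.
Pieter's share (₹435,000) is divided into 3 shares of ₹145,000: Ronan, Lena, and Xiomara each take ₹145,000.
Zane's share (₹435,000) passes entirely to Sione.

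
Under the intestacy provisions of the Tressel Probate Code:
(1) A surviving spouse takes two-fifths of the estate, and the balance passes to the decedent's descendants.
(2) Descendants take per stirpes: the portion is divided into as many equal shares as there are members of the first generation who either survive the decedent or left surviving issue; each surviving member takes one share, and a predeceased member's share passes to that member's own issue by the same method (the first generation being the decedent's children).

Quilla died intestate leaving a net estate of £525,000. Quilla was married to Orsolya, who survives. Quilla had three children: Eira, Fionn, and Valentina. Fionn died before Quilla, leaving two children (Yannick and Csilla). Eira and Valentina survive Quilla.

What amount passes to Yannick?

Orsolya takes two-fifths of £525,000 = £210,000. The remaining £315,000 passes to the descendants.
The descendants' portion (£315,000) is divided into 3 shares of £105,000: Eira and Valentina each take £105,000; Fionn's £105,000 share passes to Fionn's issue.
Fionn's share (£105,000) is divided into 2 shares of £52,500: Yannick and Csilla each take £52,500.

Yannick receives £52,500.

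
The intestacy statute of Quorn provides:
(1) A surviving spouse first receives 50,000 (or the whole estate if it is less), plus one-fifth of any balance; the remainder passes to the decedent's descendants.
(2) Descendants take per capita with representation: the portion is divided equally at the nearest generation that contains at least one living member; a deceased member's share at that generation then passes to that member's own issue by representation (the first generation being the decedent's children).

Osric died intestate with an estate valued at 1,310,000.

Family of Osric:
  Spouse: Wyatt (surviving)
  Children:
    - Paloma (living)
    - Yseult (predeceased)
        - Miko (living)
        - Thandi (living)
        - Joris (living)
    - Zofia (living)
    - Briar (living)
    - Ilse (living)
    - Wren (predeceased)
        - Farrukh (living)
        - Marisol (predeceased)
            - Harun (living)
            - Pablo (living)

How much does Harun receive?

Harun receives 42,000.

Wyatt first takes 50,000, leaving a balance of 1,260,000. Wyatt then takes one-fifth of the balance (252,000), for a total of 302,000. The remaining 1,008,000 passes to the descendants.
The descendants' portion (1,008,000) is divided into 6 shares of 168,000: Paloma, Zofia, Briar, and Ilse each take 168,000; Yseult's 168,000 share passes to Yseult's issue; Wren's 168,000 share passes to Wren's issue.
Yseult's share (168,000) is divided into 3 shares of 56,000: Miko, Thandi, and Joris each take 56,000.
Wren's share (168,000) is divided into 2 shares of 84,000: Farrukh takes 84,000; Marisol's 84,000 share passes to Marisol's issue.
Marisol's share (84,000) is divided into 2 shares of 42,000: Harun and Pablo each take 42,000.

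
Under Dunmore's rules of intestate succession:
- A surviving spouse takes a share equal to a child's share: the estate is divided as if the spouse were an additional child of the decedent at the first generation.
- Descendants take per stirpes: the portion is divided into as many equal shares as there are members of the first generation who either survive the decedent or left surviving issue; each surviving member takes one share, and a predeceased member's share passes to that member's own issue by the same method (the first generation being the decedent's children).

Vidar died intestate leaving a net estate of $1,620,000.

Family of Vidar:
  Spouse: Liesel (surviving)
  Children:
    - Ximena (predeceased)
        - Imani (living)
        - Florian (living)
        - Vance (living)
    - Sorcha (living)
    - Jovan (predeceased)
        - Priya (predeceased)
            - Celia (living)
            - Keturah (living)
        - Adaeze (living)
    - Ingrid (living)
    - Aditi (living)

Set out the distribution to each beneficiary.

Liesel: $270,000; Imani: $90,000; Florian: $90,000; Vance: $90,000; Sorcha: $270,000; Celia: $67,500; Keturah: $67,500; Adaeze: $135,000; Ingrid: $270,000; Aditi: $270,000

The spouse counts as an additional share at the children's level, so there are 6 primary shares of $270,000. Liesel takes one such share ($270,000).
The children's combined portion ($1,350,000) is divided into 5 shares of $270,000: Sorcha, Ingrid, and Aditi each take $270,000; Ximena's $270,000 share passes to Ximena's issue; Jovan's $270,000 share passes to Jovan's issue.
Ximena's share ($270,000) is divided into 3 shares of $90,000: Imani, Florian, and Vance each take $90,000.
Jovan's share ($270,000) is divided into 2 shares of $135,000: Adaeze takes $135,000; Priya's $135,000 share passes to Priya's issue.
Priya's share ($135,000) is divided into 2 shares of $67,500: Celia and Keturah each take $67,500.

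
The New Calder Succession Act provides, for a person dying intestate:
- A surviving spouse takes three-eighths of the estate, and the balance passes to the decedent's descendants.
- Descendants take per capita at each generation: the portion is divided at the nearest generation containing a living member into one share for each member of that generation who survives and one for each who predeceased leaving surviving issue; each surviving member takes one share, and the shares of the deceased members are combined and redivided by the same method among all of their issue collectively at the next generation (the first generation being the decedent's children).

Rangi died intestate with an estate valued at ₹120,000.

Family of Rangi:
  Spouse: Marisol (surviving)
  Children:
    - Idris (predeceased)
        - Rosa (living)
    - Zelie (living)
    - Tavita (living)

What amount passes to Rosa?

Marisol takes three-eighths of ₹120,000 = ₹45,000. The remaining ₹75,000 passes to the descendants.
The descendants' portion (₹75,000) is divided at the children's generation into 3 shares of ₹25,000. Zelie and Tavita each take ₹25,000. The remaining share for the deceased Idris (₹25,000) is carried to the next generation.
That pool (₹25,000) passes entirely to Rosa, the sole taker at the grandchildren's generation.

Rosa receives ₹25,000.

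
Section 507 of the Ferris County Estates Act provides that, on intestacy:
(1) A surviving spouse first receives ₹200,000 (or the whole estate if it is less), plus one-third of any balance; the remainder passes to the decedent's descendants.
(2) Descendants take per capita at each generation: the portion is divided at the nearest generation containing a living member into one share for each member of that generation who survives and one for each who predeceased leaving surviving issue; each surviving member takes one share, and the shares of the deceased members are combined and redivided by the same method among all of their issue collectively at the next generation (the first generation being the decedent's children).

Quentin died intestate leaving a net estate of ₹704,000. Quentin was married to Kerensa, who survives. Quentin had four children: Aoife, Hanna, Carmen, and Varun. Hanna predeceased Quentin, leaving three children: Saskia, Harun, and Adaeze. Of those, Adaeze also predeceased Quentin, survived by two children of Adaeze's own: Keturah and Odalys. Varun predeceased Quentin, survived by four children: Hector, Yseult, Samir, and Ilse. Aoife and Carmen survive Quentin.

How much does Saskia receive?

Saskia receives ₹24,000.

Kerensa first takes ₹200,000, leaving a balance of ₹504,000. Kerensa then takes one-third of the balance (₹168,000), for a total of ₹368,000. The remaining ₹336,000 passes to the descendants.
The descendants' portion (₹336,000) is divided at the children's generation into 4 shares of ₹84,000. Aoife and Carmen each take ₹84,000. The 2 shares of the deceased (Hanna and Varun) are combined into a pool of ₹168,000.
That pool (₹168,000) is divided at the grandchildren's generation into 7 shares of ₹24,000. Saskia, Harun, Hector, Yseult, Samir, and Ilse each take ₹24,000. The remaining share for the deceased Adaeze (₹24,000) is carried to the next generation.
That pool (₹24,000) is divided at the great-grandchildren's generation equally among Keturah and Odalys: ₹12,000 each.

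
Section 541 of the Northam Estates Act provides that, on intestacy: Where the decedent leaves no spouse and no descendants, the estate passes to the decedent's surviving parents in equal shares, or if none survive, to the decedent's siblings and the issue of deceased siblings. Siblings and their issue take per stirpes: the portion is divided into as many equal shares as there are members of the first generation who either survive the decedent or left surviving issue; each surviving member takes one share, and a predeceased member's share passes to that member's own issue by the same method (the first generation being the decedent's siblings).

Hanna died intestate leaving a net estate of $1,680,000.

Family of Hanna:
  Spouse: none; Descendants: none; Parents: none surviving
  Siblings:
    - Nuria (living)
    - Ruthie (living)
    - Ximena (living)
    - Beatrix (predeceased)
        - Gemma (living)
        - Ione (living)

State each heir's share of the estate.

The entire $1,680,000 passes to the siblings and their issue.
That amount ($1,680,000) is divided into 4 shares of $420,000: Nuria, Ruthie, and Ximena each take $420,000; Beatrix's $420,000 share passes to Beatrix's issue.
Beatrix's share ($420,000) is divided into 2 shares of $210,000: Gemma and Ione each take $210,000.

Nuria: $420,000; Ruthie: $420,000; Ximena: $420,000; Gemma: $210,000; Ione: $210,000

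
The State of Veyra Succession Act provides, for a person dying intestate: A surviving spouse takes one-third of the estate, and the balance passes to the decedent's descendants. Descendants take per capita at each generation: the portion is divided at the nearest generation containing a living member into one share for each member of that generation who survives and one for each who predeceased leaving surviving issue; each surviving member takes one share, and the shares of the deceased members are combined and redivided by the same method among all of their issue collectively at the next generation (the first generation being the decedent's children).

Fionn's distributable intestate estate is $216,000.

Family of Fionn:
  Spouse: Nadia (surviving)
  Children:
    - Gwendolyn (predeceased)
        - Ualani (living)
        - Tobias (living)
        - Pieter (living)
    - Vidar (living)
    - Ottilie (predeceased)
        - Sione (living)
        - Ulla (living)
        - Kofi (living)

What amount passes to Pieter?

Pieter receives $16,000.

Nadia takes one-third of $216,000 = $72,000. The remaining $144,000 passes to the descendants.
The descendants' portion ($144,000) is divided at the children's generation into 3 shares of $48,000. Vidar takes $48,000. The 2 shares of the deceased (Gwendolyn and Ottilie) are combined into a pool of $96,000.
That pool ($96,000) is divided at the grandchildren's generation equally among Ualani, Tobias, Pieter, Sione, Ulla, and Kofi: $16,000 each.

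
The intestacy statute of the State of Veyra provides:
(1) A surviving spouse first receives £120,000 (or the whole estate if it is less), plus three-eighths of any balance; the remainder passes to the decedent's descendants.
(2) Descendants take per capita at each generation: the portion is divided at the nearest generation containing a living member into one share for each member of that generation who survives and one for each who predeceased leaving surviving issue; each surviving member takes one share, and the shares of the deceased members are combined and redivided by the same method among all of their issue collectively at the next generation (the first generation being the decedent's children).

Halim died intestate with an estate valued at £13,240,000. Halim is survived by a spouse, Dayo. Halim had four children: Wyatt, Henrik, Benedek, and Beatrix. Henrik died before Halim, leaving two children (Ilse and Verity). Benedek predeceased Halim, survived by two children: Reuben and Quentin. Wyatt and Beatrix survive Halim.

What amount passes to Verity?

Dayo first takes £120,000, leaving a balance of £13,120,000. Dayo then takes three-eighths of the balance (£4,920,000), for a total of £5,040,000. The remaining £8,200,000 passes to the descendants.
The descendants' portion (£8,200,000) is divided at the children's generation into 4 shares of £2,050,000. Wyatt and Beatrix each take £2,050,000. The 2 shares of the deceased (Henrik and Benedek) are combined into a pool of £4,100,000.
That pool (£4,100,000) is divided at the grandchildren's generation equally among Ilse, Verity, Reuben, and Quentin: £1,025,000 each.

Verity receives £1,025,000.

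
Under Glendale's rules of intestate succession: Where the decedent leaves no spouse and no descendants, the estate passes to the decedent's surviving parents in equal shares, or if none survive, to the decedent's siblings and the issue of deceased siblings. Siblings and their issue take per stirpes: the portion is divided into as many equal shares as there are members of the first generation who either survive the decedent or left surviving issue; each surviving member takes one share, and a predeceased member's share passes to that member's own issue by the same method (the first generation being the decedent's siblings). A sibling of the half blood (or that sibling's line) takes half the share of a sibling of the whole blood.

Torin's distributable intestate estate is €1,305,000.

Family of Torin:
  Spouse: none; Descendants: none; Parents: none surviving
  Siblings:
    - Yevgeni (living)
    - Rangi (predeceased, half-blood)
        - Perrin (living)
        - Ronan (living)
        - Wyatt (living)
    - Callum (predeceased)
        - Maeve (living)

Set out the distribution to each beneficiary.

Yevgeni: €522,000; Perrin: €87,000; Ronan: €87,000; Wyatt: €87,000; Maeve: €522,000

The entire €1,305,000 passes to the siblings and their issue.
Counting each half-blood sibling's line as half a unit, there are 5/2 units in €1,305,000, so one unit is €522,000. Whole-blood lines (Yevgeni and Callum) take €522,000 each; half-blood lines (Rangi) take €261,000 each.
Rangi's share (€261,000) is divided into 3 shares of €87,000: Perrin, Ronan, and Wyatt each take €87,000.
Callum's share (€522,000) passes entirely to Maeve.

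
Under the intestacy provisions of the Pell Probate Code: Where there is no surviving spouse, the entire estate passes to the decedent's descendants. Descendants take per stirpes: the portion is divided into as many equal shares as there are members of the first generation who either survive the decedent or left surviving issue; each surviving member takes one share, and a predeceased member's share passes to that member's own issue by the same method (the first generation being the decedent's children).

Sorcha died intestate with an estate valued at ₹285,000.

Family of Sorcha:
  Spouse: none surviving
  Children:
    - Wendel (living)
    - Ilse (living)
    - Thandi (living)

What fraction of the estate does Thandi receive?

Thandi receives 1/3 of the estate.

The entire ₹285,000 passes to the descendants.
That amount (₹285,000) is divided into 3 shares of ₹95,000: Wendel, Ilse, and Thandi each take ₹95,000.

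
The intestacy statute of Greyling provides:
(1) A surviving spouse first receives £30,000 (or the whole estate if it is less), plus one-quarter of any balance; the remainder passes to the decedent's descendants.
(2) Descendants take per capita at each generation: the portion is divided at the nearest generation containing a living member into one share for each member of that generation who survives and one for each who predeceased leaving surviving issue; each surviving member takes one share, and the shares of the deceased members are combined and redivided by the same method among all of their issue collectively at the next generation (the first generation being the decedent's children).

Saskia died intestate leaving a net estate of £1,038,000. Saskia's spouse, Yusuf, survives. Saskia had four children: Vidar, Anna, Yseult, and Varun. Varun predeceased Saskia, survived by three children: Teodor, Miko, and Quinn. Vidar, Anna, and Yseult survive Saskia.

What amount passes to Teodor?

Teodor receives £63,000.

Yusuf first takes £30,000, leaving a balance of £1,008,000. Yusuf then takes one-quarter of the balance (£252,000), for a total of £282,000. The remaining £756,000 passes to the descendants.
The descendants' portion (£756,000) is divided at the children's generation into 4 shares of £189,000. Vidar, Anna, and Yseult each take £189,000. The remaining share for the deceased Varun (£189,000) is carried to the next generation.
That pool (£189,000) is divided at the grandchildren's generation equally among Teodor, Miko, and Quinn: £63,000 each.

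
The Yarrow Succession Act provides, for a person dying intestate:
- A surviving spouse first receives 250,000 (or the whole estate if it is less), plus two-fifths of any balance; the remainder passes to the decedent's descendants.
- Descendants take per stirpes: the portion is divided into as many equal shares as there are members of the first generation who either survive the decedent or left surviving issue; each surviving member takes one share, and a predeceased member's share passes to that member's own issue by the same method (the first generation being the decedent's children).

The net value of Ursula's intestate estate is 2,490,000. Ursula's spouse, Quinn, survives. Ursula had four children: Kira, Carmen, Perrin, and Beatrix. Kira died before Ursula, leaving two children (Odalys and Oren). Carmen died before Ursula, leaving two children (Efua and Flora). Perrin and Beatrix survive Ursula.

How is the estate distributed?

Quinn first takes 250,000, leaving a balance of 2,240,000. Quinn then takes two-fifths of the balance (896,000), for a total of 1,146,000. The remaining 1,344,000 passes to the descendants.
The descendants' portion (1,344,000) is divided into 4 shares of 336,000: Perrin and Beatrix each take 336,000; Kira's 336,000 share passes to Kira's issue; Carmen's 336,000 share passes to Carmen's issue.
Kira's share (336,000) is divided into 2 shares of 168,000: Odalys and Oren each take 168,000.
Carmen's share (336,000) is divided into 2 shares of 168,000: Efua and Flora each take 168,000.

Quinn: 1,146,000; Odalys: 168,000; Oren: 168,000; Efua: 168,000; Flora: 168,000; Perrin: 336,000; Beatrix: 336,000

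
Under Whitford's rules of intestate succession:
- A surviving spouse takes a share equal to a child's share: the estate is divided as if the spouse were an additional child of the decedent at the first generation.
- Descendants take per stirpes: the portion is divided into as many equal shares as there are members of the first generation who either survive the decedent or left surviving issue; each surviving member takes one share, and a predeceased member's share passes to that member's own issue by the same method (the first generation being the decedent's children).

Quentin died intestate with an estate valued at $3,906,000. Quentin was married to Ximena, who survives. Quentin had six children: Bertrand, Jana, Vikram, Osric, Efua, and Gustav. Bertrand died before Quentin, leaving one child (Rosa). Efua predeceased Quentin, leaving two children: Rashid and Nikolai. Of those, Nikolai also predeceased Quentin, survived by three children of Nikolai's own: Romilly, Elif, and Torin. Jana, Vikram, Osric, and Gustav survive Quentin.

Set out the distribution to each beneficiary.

Ximena: $558,000; Rosa: $558,000; Jana: $558,000; Vikram: $558,000; Osric: $558,000; Rashid: $279,000; Romilly: $93,000; Elif: $93,000; Torin: $93,000; Gustav: $558,000

The spouse counts as an additional share at the children's level, so there are 7 primary shares of $558,000. Ximena takes one such share ($558,000).
The children's combined portion ($3,348,000) is divided into 6 shares of $558,000: Jana, Vikram, Osric, and Gustav each take $558,000; Bertrand's $558,000 share passes to Bertrand's issue; Efua's $558,000 share passes to Efua's issue.
Bertrand's share ($558,000) passes entirely to Rosa.
Efua's share ($558,000) is divided into 2 shares of $279,000: Rashid takes $279,000; Nikolai's $279,000 share passes to Nikolai's issue.
Nikolai's share ($279,000) is divided into 3 shares of $93,000: Romilly, Elif, and Torin each take $93,000.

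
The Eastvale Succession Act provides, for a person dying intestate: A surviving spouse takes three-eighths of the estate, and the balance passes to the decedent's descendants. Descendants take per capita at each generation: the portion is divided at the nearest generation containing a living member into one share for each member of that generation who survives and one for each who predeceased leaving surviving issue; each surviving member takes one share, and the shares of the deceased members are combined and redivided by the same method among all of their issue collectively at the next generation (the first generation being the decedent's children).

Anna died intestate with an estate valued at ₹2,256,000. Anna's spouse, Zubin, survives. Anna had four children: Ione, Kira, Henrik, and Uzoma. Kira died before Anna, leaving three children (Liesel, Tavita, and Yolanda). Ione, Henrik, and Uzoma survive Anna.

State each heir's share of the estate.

Zubin takes three-eighths of ₹2,256,000 = ₹846,000. The remaining ₹1,410,000 passes to the descendants.
The descendants' portion (₹1,410,000) is divided at the children's generation into 4 shares of ₹352,500. Ione, Henrik, and Uzoma each take ₹352,500. The remaining share for the deceased Kira (₹352,500) is carried to the next generation.
That pool (₹352,500) is divided at the grandchildren's generation equally among Liesel, Tavita, and Yolanda: ₹117,500 each.

Zubin: ₹846,000; Ione: ₹352,500; Liesel: ₹117,500; Tavita: ₹117,500; Yolanda: ₹117,500; Henrik: ₹352,500; Uzoma: ₹352,500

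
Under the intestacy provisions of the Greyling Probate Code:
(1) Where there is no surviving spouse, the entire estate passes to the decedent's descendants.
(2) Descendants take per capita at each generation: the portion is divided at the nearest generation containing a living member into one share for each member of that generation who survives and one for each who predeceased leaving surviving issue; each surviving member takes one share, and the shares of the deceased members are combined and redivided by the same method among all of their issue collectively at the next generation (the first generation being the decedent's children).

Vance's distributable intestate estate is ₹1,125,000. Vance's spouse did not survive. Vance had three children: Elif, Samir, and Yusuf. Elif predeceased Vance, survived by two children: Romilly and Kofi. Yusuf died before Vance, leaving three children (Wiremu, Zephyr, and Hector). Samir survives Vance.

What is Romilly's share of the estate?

The entire ₹1,125,000 passes to the descendants.
That amount (₹1,125,000) is divided at the children's generation into 3 shares of ₹375,000. Samir takes ₹375,000. The 2 shares of the deceased (Elif and Yusuf) are combined into a pool of ₹750,000.
That pool (₹750,000) is divided at the grandchildren's generation equally among Romilly, Kofi, Wiremu, Zephyr, and Hector: ₹150,000 each.

Romilly receives ₹150,000.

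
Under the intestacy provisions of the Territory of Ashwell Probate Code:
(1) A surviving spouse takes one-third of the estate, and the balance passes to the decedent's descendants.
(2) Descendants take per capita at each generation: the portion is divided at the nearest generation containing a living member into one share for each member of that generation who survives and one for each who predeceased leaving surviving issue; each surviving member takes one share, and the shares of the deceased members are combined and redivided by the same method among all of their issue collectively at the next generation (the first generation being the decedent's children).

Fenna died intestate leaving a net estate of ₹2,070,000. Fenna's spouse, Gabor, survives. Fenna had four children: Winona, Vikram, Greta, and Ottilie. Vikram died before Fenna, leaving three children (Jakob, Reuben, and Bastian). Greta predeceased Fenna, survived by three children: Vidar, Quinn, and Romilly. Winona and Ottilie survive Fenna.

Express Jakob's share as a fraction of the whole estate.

Gabor takes one-third of ₹2,070,000 = ₹690,000. The remaining ₹1,380,000 passes to the descendants.
The descendants' portion (₹1,380,000) is divided at the children's generation into 4 shares of ₹345,000. Winona and Ottilie each take ₹345,000. The 2 shares of the deceased (Vikram and Greta) are combined into a pool of ₹690,000.
That pool (₹690,000) is divided at the grandchildren's generation equally among Jakob, Reuben, Bastian, Vidar, Quinn, and Romilly: ₹115,000 each.

Jakob receives 1/18 of the estate.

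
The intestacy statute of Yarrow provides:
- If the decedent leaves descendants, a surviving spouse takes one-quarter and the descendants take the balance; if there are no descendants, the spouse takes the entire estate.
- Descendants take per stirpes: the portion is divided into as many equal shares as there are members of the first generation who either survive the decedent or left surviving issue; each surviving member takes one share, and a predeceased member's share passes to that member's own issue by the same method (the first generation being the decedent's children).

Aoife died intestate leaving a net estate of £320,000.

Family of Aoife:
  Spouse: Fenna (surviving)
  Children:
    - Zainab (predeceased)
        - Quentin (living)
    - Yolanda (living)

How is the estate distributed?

Fenna: £80,000; Quentin: £120,000; Yolanda: £120,000

Fenna takes one-quarter of £320,000 = £80,000. The remaining £240,000 passes to the descendants.
The descendants' portion (£240,000) is divided into 2 shares of £120,000: Yolanda takes £120,000; Zainab's £120,000 share passes to Zainab's issue.
Zainab's share (£120,000) passes entirely to Quentin.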